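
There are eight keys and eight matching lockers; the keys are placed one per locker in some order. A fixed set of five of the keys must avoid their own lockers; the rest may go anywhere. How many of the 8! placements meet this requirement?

21234

Inclusion-exclusion on the 5 forbidden self-matches:
Σ_{j=0}^{5} (-1)^j C(5,j)(8-j)!
= C(5,0)·8! - C(5,1)·7! + C(5,2)·6! - C(5,3)·5! + C(5,4)·4! - C(5,5)·3!
= 40320 - 25200 + 7200 - 1200 + 120 - 6
= 21234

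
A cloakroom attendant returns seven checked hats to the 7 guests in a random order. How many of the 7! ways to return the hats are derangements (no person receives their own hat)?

1854

Use !n = n·!(n-1) + (-1)^n.
!7 = 7·265 - 1 = 1854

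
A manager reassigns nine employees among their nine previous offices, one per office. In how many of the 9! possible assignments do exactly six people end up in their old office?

168

Choose which 6 of the 9 are fixed: C(9,6) = 84.
The other 3 form a derangement: !3 = 2.
Total: 84 × 2 = 168.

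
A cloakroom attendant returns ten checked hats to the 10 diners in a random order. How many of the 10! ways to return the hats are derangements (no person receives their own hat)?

1334961

Recurrence: !10 = 10·!9 + (-1)^10.
!10 = 10·133496 + 1 = 1334961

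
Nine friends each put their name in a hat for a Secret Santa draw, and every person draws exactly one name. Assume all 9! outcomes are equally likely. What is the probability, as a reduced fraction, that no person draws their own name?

16687/45360

Favorable outcomes: !9 = 133496.
Total outcomes: 9! = 362880.
Probability = 133496/362880 = 16687/45360.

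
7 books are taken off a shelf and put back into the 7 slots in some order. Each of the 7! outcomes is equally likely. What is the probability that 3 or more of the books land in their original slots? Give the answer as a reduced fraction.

Favorable outcomes: Σ_{i≥3} C(7,i)·!(7-i) = 35·9 + 35·2 + 21·1 + 7·0 + 1·1 = 407.
Total outcomes: 7! = 5040.
Probability = 407/5040 = 407/5040.

407/5040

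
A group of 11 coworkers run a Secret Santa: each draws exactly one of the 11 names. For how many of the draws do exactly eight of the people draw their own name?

Choose which 8 of the 11 are fixed: C(11,8) = 165.
The remaining 3 must be deranged: !3 = 2.
Total: 165 × 2 = 330.

330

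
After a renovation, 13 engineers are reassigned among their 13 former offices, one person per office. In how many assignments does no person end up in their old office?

By inclusion-exclusion, !13 = Σ (-1)^k · 13!/k! for k=0..13
= 13! - 13!/1! + 13!/2! - 13!/3! + 13!/4! - 13!/5! + 13!/6! - 13!/7! + 13!/8! - 13!/9! + 13!/10! - 13!/11! + 13!/12! - 13!/13!
= 6227020800 - 6227020800 + 3113510400 - 1037836800 + 259459200 - 51891840 + 8648640 - 1235520 + 154440 - 17160 + 1716 - 156 + 13 - 1
= 2290792932

2290792932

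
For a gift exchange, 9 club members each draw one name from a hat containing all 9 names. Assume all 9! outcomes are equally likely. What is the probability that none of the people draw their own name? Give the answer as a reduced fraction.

Favorable outcomes: !9 = 133496.
Total outcomes: 9! = 362880.
Probability = 133496/362880 = 16687/45360.

16687/45360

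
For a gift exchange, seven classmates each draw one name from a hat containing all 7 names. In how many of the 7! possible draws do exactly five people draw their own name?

21

Pick the 5 fixed positions: C(7,5) = 21 ways.
The remaining 2 must be deranged: !2 = 1.
Total: 21 × 1 = 21.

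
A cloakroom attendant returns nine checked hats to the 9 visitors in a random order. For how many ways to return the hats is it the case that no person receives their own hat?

133496

By inclusion-exclusion, !9 = Σ (-1)^k · 9!/k! for k=0..9
= 9! - 9!/1! + 9!/2! - 9!/3! + 9!/4! - 9!/5! + 9!/6! - 9!/7! + 9!/8! - 9!/9!
= 362880 - 362880 + 181440 - 60480 + 15120 - 3024 + 504 - 72 + 9 - 1
= 133496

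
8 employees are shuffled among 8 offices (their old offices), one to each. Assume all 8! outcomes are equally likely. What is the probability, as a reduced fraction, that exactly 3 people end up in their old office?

11/180

Favorable outcomes: C(8,3)·!5 = 56·44 = 2464.
Total outcomes: 8! = 40320.
Probability = 2464/40320 = 11/180.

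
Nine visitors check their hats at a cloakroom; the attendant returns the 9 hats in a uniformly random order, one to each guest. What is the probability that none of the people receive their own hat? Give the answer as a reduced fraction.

16687/45360

Favorable outcomes: !9 = 133496.
Total outcomes: 9! = 362880.
Probability = 133496/362880 = 16687/45360.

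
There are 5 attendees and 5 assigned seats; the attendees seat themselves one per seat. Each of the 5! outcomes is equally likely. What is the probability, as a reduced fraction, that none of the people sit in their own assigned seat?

11/30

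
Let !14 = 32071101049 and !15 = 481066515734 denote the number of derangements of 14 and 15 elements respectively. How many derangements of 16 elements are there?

!16 = (16-1)·(!15 + !14) = 15·(481066515734 + 32071101049) = 15·513137616783 = 7697064251745.

7697064251745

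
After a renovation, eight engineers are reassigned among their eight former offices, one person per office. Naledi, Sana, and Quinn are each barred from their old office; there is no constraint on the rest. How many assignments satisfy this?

Inclusion-exclusion on the 3 forbidden self-matches:
Σ_{j=0}^{3} (-1)^j C(3,j)(8-j)!
= C(3,0)·8! - C(3,1)·7! + C(3,2)·6! - C(3,3)·5!
= 40320 - 15120 + 2160 - 120
= 27240

27240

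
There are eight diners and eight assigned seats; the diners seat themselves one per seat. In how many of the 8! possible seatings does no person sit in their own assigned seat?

!8 is the nearest integer to 8!/e.
8! = 40320, and 40320/e ≈ 14832.90, so !8 = 14833.

14833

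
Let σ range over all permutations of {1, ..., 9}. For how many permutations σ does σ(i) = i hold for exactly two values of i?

66744

Pick the 2 fixed positions: C(9,2) = 36 ways.
The other 7 form a derangement: !7 = 1854.
Total: 36 × 1854 = 66744.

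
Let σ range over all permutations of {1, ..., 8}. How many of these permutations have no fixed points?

14833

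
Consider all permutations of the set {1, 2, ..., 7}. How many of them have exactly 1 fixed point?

Choose which one of the 7 is fixed: C(7,1) = 7.
The other 6 form a derangement: !6 = 265.
Total: 7 × 265 = 1855.

1855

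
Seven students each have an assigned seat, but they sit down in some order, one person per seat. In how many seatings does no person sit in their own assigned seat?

1854

Recurrence: !7 = 6·(!6 + !5).
!7 = 6·(265 + 44) = 6·309 = 1854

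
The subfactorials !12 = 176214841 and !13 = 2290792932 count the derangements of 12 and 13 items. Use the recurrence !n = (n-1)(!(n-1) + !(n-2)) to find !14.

!14 = (14-1)·(!13 + !12) = 13·(2290792932 + 176214841) = 13·2467007773 = 32071101049.

32071101049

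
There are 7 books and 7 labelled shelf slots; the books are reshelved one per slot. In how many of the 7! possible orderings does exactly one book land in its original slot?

1855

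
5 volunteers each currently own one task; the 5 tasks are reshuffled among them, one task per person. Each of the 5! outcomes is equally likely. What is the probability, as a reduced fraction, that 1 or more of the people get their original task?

19/30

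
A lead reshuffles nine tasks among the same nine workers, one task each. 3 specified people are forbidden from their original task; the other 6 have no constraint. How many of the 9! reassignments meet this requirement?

Let A_j be the event that the j-th constrained one is fixed. By inclusion-exclusion over the 3 events:
Σ_{j=0}^{3} (-1)^j C(3,j)(9-j)!
= C(3,0)·9! - C(3,1)·8! + C(3,2)·7! - C(3,3)·6!
= 362880 - 120960 + 15120 - 720
= 256320

256320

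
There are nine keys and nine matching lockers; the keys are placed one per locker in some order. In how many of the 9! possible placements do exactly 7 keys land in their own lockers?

36

Choose which 7 of the 9 are fixed: C(9,7) = 36.
The remaining 2 must be deranged: !2 = 1.
Total: 36 × 1 = 36.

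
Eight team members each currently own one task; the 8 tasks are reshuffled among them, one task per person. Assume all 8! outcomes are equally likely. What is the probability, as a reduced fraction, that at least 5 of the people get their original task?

Favorable outcomes: Σ_{i≥5} C(8,i)·!(8-i) = 56·2 + 28·1 + 8·0 + 1·1 = 141.
Total outcomes: 8! = 40320.
Probability = 141/40320 = 47/13440.

47/13440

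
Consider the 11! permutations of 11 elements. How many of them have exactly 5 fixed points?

122430

Pick the 5 fixed positions: C(11,5) = 462 ways.
The remaining 6 must be deranged: !6 = 265.
Total: 462 × 265 = 122430.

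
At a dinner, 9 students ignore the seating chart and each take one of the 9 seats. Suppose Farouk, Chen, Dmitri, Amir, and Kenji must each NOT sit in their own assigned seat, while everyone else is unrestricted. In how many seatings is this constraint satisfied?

205056

Inclusion-exclusion on the 5 forbidden self-matches:
Σ_{j=0}^{5} (-1)^j C(5,j)(9-j)!
= C(5,0)·9! - C(5,1)·8! + C(5,2)·7! - C(5,3)·6! + C(5,4)·5! - C(5,5)·4!
= 362880 - 201600 + 50400 - 7200 + 600 - 24
= 205056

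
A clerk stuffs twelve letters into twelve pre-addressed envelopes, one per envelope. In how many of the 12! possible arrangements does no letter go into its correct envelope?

176214841

!12 = 12! · Σ_{k=0}^{12} (-1)^k/k!
= 12! - 12!/1! + 12!/2! - 12!/3! + 12!/4! - 12!/5! + 12!/6! - 12!/7! + 12!/8! - 12!/9! + 12!/10! - 12!/11! + 12!/12!
= 479001600 - 479001600 + 239500800 - 79833600 + 19958400 - 3991680 + 665280 - 95040 + 11880 - 1320 + 132 - 12 + 1
= 176214841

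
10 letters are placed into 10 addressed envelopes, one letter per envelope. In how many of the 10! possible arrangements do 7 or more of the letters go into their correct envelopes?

Sum C(10,i)·!(10-i) for i = 7..10:
  i=7: C(10,7)·!3 = 120·2 = 240
  i=8: C(10,8)·!2 = 45·1 = 45
  i=9: C(10,9)·!1 = 10·0 = 0
  i=10: C(10,10)·!0 = 1·1 = 1
Total = 286.

286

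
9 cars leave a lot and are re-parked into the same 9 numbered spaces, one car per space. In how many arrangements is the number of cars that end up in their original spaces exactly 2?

66744

Choose which 2 of the 9 are fixed: C(9,2) = 36.
The remaining 7 must be deranged: !7 = 1854.
Total: 36 × 1854 = 66744.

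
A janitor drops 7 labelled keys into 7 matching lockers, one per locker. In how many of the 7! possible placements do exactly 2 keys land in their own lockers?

924

Pick the 2 fixed positions: C(7,2) = 21 ways.
The other 5 form a derangement: !5 = 44.
Total: 21 × 44 = 924.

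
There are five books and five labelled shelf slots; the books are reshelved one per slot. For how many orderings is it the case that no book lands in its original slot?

44

The number of derangements of 5 is !5 = Σ_{k=0}^{5} (-1)^k·5!/k!
= 5! - 5!/1! + 5!/2! - 5!/3! + 5!/4! - 5!/5!
= 120 - 120 + 60 - 20 + 5 - 1
= 44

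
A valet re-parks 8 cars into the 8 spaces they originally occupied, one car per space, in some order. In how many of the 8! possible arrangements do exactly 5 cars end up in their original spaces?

Choose which 5 of the 8 are fixed: C(8,5) = 56.
The other 3 form a derangement: !3 = 2.
Total: 56 × 2 = 112.

112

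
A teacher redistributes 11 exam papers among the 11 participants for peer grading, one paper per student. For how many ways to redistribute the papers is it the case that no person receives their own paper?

14684570

Use !n = n·!(n-1) + (-1)^n.
!11 = 11·1334961 - 1 = 14684570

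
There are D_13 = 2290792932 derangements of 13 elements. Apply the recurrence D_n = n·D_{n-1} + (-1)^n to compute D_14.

32071101049

D_14 = 14·2290792932 + 1 = 32071101049.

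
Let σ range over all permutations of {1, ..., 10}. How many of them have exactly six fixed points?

1890

Pick the 6 fixed positions: C(10,6) = 210 ways.
The other 4 form a derangement: !4 = 9.
Total: 210 × 9 = 1890.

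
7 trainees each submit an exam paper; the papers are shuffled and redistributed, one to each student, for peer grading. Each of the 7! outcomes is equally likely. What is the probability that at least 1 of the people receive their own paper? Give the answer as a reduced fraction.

Favorable outcomes: Σ_{i≥1} C(7,i)·!(7-i) = 7·265 + 21·44 + 35·9 + 35·2 + 21·1 + 7·0 + 1·1 = 3186.
Total outcomes: 7! = 5040.
Probability = 3186/5040 = 177/280.

177/280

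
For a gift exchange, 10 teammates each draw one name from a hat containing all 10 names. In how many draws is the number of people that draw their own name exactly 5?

11088

Pick the 5 fixed positions: C(10,5) = 252 ways.
The remaining 5 must be deranged: !5 = 44.
Total: 252 × 44 = 11088.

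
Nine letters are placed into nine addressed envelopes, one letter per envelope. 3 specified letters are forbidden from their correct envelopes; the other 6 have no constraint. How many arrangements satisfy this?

256320

Inclusion-exclusion on the 3 forbidden self-matches:
Σ_{j=0}^{3} (-1)^j C(3,j)(9-j)!
= C(3,0)·9! - C(3,1)·8! + C(3,2)·7! - C(3,3)·6!
= 362880 - 120960 + 15120 - 720
= 256320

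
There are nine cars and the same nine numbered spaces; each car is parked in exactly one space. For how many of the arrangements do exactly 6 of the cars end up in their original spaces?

168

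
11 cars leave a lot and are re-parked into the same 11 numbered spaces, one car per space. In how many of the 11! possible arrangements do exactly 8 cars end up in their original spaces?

330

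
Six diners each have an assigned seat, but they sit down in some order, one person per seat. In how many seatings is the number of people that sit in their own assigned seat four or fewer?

# with exactly i fixed is C(6,i)·!(6-i); sum over i=0..4:
  i=0: C(6,0)·!6 = 1·265 = 265
  i=1: C(6,1)·!5 = 6·44 = 264
  i=2: C(6,2)·!4 = 15·9 = 135
  i=3: C(6,3)·!3 = 20·2 = 40
  i=4: C(6,4)·!2 = 15·1 = 15
Total = 719.

719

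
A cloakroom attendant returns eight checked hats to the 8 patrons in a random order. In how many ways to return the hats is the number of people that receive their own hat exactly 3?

2464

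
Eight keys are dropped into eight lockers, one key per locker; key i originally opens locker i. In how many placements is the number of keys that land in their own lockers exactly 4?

630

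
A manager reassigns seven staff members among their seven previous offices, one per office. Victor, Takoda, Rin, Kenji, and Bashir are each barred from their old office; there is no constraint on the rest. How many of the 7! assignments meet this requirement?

Let A_j be the event that the j-th constrained one is fixed. By inclusion-exclusion over the 5 events:
Σ_{j=0}^{5} (-1)^j C(5,j)(7-j)!
= C(5,0)·7! - C(5,1)·6! + C(5,2)·5! - C(5,3)·4! + C(5,4)·3! - C(5,5)·2!
= 5040 - 3600 + 1200 - 240 + 30 - 2
= 2428

2428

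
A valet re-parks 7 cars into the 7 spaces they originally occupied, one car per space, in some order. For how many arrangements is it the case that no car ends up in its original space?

!7 = 7! · Σ_{k=0}^{7} (-1)^k/k!
= 7! - 7!/1! + 7!/2! - 7!/3! + 7!/4! - 7!/5! + 7!/6! - 7!/7!
= 5040 - 5040 + 2520 - 840 + 210 - 42 + 7 - 1
= 1854

1854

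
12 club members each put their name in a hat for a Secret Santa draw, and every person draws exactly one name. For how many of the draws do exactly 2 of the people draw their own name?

Choose which 2 of the 12 are fixed: C(12,2) = 66.
The remaining 10 must be deranged: !10 = 1334961.
Total: 66 × 1334961 = 88107426.

88107426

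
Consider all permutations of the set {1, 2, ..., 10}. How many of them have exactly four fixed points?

55650

Choose which 4 of the 10 are fixed: C(10,4) = 210.
The remaining 6 must be deranged: !6 = 265.
Total: 210 × 265 = 55650.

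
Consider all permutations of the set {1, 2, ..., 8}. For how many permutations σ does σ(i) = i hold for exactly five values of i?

Pick the 5 fixed positions: C(8,5) = 56 ways.
The remaining 3 must be deranged: !3 = 2.
Total: 56 × 2 = 112.

112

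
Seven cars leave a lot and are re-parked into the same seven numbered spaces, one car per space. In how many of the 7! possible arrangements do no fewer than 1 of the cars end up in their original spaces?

# with exactly i fixed is C(7,i)·!(7-i); sum over i=1..7:
  i=1: C(7,1)·!6 = 7·265 = 1855
  i=2: C(7,2)·!5 = 21·44 = 924
  i=3: C(7,3)·!4 = 35·9 = 315
  i=4: C(7,4)·!3 = 35·2 = 70
  i=5: C(7,5)·!2 = 21·1 = 21
  i=6: C(7,6)·!1 = 7·0 = 0
  i=7: C(7,7)·!0 = 1·1 = 1
Total = 3186.

3186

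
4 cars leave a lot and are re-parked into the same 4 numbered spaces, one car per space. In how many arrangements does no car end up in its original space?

The number of derangements of 4 is !4 = Σ_{k=0}^{4} (-1)^k·4!/k!
= 4! - 4!/1! + 4!/2! - 4!/3! + 4!/4!
= 24 - 24 + 12 - 4 + 1
= 9

9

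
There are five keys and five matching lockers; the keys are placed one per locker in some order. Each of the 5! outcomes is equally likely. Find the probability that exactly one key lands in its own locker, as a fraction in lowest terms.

Favorable outcomes: C(5,1)·!4 = 5·9 = 45.
Total outcomes: 5! = 120.
Probability = 45/120 = 3/8.

3/8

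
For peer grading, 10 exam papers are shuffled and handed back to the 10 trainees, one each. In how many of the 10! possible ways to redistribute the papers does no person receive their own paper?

1334961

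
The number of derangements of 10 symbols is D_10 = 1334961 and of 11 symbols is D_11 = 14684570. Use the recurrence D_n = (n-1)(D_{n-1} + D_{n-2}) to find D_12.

D_12 = (12-1)·(D_11 + D_10) = 11·(14684570 + 1334961) = 11·16019531 = 176214841.

176214841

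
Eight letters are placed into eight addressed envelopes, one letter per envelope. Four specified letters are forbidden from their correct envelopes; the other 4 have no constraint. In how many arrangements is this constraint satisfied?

24024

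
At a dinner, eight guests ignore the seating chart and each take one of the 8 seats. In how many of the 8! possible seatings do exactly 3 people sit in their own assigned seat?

2464

Pick the 3 fixed positions: C(8,3) = 56 ways.
The other 5 form a derangement: !5 = 44.
Total: 56 × 44 = 2464.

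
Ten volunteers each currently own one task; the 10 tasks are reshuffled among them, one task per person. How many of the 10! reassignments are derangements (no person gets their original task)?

1334961

!10 is the nearest integer to 10!/e.
10! = 3628800, and 3628800/e ≈ 1334960.92, so !10 = 1334961.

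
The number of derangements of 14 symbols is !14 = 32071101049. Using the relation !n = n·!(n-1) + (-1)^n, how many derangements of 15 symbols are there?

!15 = 15·32071101049 - 1 = 481066515734.

481066515734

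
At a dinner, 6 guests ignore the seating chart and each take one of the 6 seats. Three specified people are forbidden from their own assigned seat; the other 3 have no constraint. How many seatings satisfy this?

Let A_j be the event that the j-th constrained one is fixed. By inclusion-exclusion over the 3 events:
Σ_{j=0}^{3} (-1)^j C(3,j)(6-j)!
= C(3,0)·6! - C(3,1)·5! + C(3,2)·4! - C(3,3)·3!
= 720 - 360 + 72 - 6
= 426

426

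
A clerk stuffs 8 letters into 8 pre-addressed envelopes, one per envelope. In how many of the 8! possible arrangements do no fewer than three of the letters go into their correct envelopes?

3235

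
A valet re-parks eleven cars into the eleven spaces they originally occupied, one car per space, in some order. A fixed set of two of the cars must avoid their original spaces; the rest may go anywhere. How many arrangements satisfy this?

Inclusion-exclusion on the 2 forbidden self-matches:
Σ_{j=0}^{2} (-1)^j C(2,j)(11-j)!
= C(2,0)·11! - C(2,1)·10! + C(2,2)·9!
= 39916800 - 7257600 + 362880
= 33022080

33022080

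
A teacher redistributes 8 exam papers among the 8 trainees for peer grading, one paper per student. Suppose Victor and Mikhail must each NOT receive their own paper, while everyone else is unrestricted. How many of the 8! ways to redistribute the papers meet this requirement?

30960

Let A_j be the event that the j-th constrained one is fixed. By inclusion-exclusion over the 2 events:
Σ_{j=0}^{2} (-1)^j C(2,j)(8-j)!
= C(2,0)·8! - C(2,1)·7! + C(2,2)·6!
= 40320 - 10080 + 720
= 30960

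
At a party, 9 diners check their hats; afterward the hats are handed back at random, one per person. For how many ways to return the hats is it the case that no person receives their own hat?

The subfactorial !9 = [9!/e] (nearest integer).
9! = 362880, and 362880/e ≈ 133496.09, so !9 = 133496.

133496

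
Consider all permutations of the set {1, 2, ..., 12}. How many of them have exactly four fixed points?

7342335

Pick the 4 fixed positions: C(12,4) = 495 ways.
The other 8 form a derangement: !8 = 14833.
Total: 495 × 14833 = 7342335.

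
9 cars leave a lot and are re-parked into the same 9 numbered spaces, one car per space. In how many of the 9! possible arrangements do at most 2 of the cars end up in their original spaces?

333737

# with exactly i fixed is C(9,i)·!(9-i); sum over i=0..2:
  i=0: C(9,0)·!9 = 1·133496 = 133496
  i=1: C(9,1)·!8 = 9·14833 = 133497
  i=2: C(9,2)·!7 = 36·1854 = 66744
Total = 333737.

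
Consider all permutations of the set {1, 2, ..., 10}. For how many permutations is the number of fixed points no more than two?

Sum C(10,i)·!(10-i) for i = 0..2:
  i=0: C(10,0)·!10 = 1·1334961 = 1334961
  i=1: C(10,1)·!9 = 10·133496 = 1334960
  i=2: C(10,2)·!8 = 45·14833 = 667485
Total = 3337406.

3337406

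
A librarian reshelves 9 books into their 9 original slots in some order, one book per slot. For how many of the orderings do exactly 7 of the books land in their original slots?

36

Choose which 7 of the 9 are fixed: C(9,7) = 36.
The remaining 2 must be deranged: !2 = 1.
Total: 36 × 1 = 36.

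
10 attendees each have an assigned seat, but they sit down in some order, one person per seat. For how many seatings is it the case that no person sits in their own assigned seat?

1334961

!10 is the nearest integer to 10!/e.
10! = 3628800, and 3628800/e ≈ 1334960.92, so !10 = 1334961.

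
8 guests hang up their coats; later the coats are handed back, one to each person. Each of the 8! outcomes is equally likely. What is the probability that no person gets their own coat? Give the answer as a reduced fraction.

2119/5760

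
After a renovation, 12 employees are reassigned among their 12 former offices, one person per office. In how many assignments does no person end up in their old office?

The subfactorial !12 = [12!/e] (nearest integer).
12! = 479001600, and 479001600/e ≈ 176214840.93, so !12 = 176214841.

176214841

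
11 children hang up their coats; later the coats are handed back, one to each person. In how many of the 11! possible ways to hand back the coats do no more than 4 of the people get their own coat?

Sum C(11,i)·!(11-i) for i = 0..4:
  i=0: C(11,0)·!11 = 1·14684570 = 14684570
  i=1: C(11,1)·!10 = 11·1334961 = 14684571
  i=2: C(11,2)·!9 = 55·133496 = 7342280
  i=3: C(11,3)·!8 = 165·14833 = 2447445
  i=4: C(11,4)·!7 = 330·1854 = 611820
Total = 39770686.

39770686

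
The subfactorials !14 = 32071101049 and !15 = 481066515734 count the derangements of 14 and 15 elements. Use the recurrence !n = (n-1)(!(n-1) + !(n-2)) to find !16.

!16 = (16-1)·(!15 + !14) = 15·(481066515734 + 32071101049) = 15·513137616783 = 7697064251745.

7697064251745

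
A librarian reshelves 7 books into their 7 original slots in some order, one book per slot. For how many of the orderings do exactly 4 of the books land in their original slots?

Choose which 4 of the 7 are fixed: C(7,4) = 35.
The other 3 form a derangement: !3 = 2.
Total: 35 × 2 = 70.

70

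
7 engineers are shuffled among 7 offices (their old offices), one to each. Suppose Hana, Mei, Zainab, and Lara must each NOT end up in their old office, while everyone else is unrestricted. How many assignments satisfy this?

2790

Inclusion-exclusion on the 4 forbidden self-matches:
Σ_{j=0}^{4} (-1)^j C(4,j)(7-j)!
= C(4,0)·7! - C(4,1)·6! + C(4,2)·5! - C(4,3)·4! + C(4,4)·3!
= 5040 - 2880 + 720 - 96 + 6
= 2790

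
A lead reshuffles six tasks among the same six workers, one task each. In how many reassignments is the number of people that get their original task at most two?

664

# with exactly i fixed is C(6,i)·!(6-i); sum over i=0..2:
  i=0: C(6,0)·!6 = 1·265 = 265
  i=1: C(6,1)·!5 = 6·44 = 264
  i=2: C(6,2)·!4 = 15·9 = 135
Total = 664.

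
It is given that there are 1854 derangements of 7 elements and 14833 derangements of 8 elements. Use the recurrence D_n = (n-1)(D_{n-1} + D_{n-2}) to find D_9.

133496

D_9 = (9-1)·(D_8 + D_7) = 8·(14833 + 1854) = 8·16687 = 133496.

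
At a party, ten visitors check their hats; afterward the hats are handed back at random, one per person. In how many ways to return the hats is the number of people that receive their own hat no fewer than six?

# with exactly i fixed is C(10,i)·!(10-i); sum over i=6..10:
  i=6: C(10,6)·!4 = 210·9 = 1890
  i=7: C(10,7)·!3 = 120·2 = 240
  i=8: C(10,8)·!2 = 45·1 = 45
  i=9: C(10,9)·!1 = 10·0 = 0
  i=10: C(10,10)·!0 = 1·1 = 1
Total = 2176.

2176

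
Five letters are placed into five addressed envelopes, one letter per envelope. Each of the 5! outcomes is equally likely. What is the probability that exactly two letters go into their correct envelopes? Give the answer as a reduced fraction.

1/6

Favorable outcomes: C(5,2)·!3 = 10·2 = 20.
Total outcomes: 5! = 120.
Probability = 20/120 = 1/6.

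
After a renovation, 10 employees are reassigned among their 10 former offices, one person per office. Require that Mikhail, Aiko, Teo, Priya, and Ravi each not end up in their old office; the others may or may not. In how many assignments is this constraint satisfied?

2170680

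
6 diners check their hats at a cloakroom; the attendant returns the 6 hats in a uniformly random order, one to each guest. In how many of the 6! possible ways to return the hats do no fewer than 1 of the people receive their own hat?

# with exactly i fixed is C(6,i)·!(6-i); sum over i=1..6:
  i=1: C(6,1)·!5 = 6·44 = 264
  i=2: C(6,2)·!4 = 15·9 = 135
  i=3: C(6,3)·!3 = 20·2 = 40
  i=4: C(6,4)·!2 = 15·1 = 15
  i=5: C(6,5)·!1 = 6·0 = 0
  i=6: C(6,6)·!0 = 1·1 = 1
Total = 455.

455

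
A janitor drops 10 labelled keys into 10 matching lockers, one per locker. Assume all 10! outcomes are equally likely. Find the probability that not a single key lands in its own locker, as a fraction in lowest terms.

16481/44800

Favorable outcomes: !10 = 1334961.
Total outcomes: 10! = 3628800.
Probability = 1334961/3628800 = 16481/44800.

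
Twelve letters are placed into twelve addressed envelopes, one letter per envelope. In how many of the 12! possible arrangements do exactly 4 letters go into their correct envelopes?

7342335

Choose which 4 of the 12 are fixed: C(12,4) = 495.
The remaining 8 must be deranged: !8 = 14833.
Total: 495 × 14833 = 7342335.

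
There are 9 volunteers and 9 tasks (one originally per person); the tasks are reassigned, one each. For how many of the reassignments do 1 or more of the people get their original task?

# with exactly i fixed is C(9,i)·!(9-i); sum over i=1..9:
  i=1: C(9,1)·!8 = 9·14833 = 133497
  i=2: C(9,2)·!7 = 36·1854 = 66744
  i=3: C(9,3)·!6 = 84·265 = 22260
  i=4: C(9,4)·!5 = 126·44 = 5544
  i=5: C(9,5)·!4 = 126·9 = 1134
  i=6: C(9,6)·!3 = 84·2 = 168
  i=7: C(9,7)·!2 = 36·1 = 36
  i=8: C(9,8)·!1 = 9·0 = 0
  i=9: C(9,9)·!0 = 1·1 = 1
Total = 229384.

229384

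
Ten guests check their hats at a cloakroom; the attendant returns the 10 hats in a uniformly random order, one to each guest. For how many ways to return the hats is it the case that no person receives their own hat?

1334961

The number of derangements of 10 is !10 = Σ_{k=0}^{10} (-1)^k·10!/k!
= 10! - 10!/1! + 10!/2! - 10!/3! + 10!/4! - 10!/5! + 10!/6! - 10!/7! + 10!/8! - 10!/9! + 10!/10!
= 3628800 - 3628800 + 1814400 - 604800 + 151200 - 30240 + 5040 - 720 + 90 - 10 + 1
= 1334961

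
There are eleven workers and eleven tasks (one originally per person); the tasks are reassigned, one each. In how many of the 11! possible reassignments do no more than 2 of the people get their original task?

36711421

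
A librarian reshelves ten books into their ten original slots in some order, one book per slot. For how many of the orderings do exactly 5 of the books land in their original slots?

11088

Choose which 5 of the 10 are fixed: C(10,5) = 252.
The remaining 5 must be deranged: !5 = 44.
Total: 252 × 44 = 11088.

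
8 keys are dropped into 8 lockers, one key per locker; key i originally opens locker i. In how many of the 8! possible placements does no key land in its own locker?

14833

The subfactorial !8 = [8!/e] (nearest integer).
8! = 40320, and 40320/e ≈ 14832.90, so !8 = 14833.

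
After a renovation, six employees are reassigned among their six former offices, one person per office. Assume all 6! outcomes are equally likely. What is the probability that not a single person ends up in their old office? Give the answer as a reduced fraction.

Favorable outcomes: !6 = 265.
Total outcomes: 6! = 720.
Probability = 265/720 = 53/144.

53/144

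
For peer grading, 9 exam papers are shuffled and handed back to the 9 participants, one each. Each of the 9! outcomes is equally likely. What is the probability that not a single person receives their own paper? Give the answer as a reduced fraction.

16687/45360

Favorable outcomes: !9 = 133496.
Total outcomes: 9! = 362880.
Probability = 133496/362880 = 16687/45360.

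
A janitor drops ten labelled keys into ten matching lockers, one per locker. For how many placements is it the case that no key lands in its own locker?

The number of derangements of 10 is !10 = Σ_{k=0}^{10} (-1)^k·10!/k!
= 10! - 10!/1! + 10!/2! - 10!/3! + 10!/4! - 10!/5! + 10!/6! - 10!/7! + 10!/8! - 10!/9! + 10!/10!
= 3628800 - 3628800 + 1814400 - 604800 + 151200 - 30240 + 5040 - 720 + 90 - 10 + 1
= 1334961

1334961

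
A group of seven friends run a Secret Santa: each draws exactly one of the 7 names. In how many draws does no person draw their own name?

1854

Recurrence: !7 = 6·(!6 + !5).
!7 = 6·(265 + 44) = 6·309 = 1854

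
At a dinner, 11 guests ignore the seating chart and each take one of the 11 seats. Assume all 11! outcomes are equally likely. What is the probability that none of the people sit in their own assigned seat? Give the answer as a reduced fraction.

1468457/3991680

Favorable outcomes: !11 = 14684570.
Total outcomes: 11! = 39916800.
Probability = 14684570/39916800 = 1468457/3991680.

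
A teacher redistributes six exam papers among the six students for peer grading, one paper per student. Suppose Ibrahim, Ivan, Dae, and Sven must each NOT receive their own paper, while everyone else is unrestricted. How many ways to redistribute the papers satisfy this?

362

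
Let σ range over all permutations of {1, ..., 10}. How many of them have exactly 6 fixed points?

1890

Choose which 6 of the 10 are fixed: C(10,6) = 210.
The remaining 4 must be deranged: !4 = 9.
Total: 210 × 9 = 1890.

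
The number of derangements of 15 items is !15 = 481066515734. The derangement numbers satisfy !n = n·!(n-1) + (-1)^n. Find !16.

!16 = 16·481066515734 + 1 = 7697064251745.

7697064251745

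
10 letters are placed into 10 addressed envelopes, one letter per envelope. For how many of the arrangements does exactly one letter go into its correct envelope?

Choose which one of the 10 is fixed: C(10,1) = 10.
The remaining 9 must be deranged: !9 = 133496.
Total: 10 × 133496 = 1334960.

1334960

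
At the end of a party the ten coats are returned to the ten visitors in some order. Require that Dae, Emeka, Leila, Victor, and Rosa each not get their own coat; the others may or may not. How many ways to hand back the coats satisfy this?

Inclusion-exclusion on the 5 forbidden self-matches:
Σ_{j=0}^{5} (-1)^j C(5,j)(10-j)!
= C(5,0)·10! - C(5,1)·9! + C(5,2)·8! - C(5,3)·7! + C(5,4)·6! - C(5,5)·5!
= 3628800 - 1814400 + 403200 - 50400 + 3600 - 120
= 2170680

2170680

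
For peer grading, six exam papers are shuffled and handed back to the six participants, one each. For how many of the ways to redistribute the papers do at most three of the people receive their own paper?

704

# with exactly i fixed is C(6,i)·!(6-i); sum over i=0..3:
  i=0: C(6,0)·!6 = 1·265 = 265
  i=1: C(6,1)·!5 = 6·44 = 264
  i=2: C(6,2)·!4 = 15·9 = 135
  i=3: C(6,3)·!3 = 20·2 = 40
Total = 704.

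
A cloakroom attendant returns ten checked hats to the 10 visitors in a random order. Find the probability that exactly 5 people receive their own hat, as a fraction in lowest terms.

11/3600

Favorable outcomes: C(10,5)·!5 = 252·44 = 11088.
Total outcomes: 10! = 3628800.
Probability = 11088/3628800 = 11/3600.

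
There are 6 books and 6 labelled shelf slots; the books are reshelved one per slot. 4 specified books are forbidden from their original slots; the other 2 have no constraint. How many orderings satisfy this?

362

Inclusion-exclusion on the 4 forbidden self-matches:
Σ_{j=0}^{4} (-1)^j C(4,j)(6-j)!
= C(4,0)·6! - C(4,1)·5! + C(4,2)·4! - C(4,3)·3! + C(4,4)·2!
= 720 - 480 + 144 - 24 + 2
= 362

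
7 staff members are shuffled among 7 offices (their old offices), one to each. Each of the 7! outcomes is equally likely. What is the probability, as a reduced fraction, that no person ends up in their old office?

Favorable outcomes: !7 = 1854.
Total outcomes: 7! = 5040.
Probability = 1854/5040 = 103/280.

103/280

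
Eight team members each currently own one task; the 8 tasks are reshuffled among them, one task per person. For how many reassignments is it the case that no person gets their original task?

14833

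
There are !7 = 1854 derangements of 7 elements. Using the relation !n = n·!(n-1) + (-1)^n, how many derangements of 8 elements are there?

14833

!8 = 8·1854 + 1 = 14833.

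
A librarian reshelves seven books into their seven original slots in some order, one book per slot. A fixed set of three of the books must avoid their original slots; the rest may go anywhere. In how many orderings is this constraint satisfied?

3216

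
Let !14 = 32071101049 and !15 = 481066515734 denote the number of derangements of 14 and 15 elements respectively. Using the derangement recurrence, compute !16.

!16 = (16-1)·(!15 + !14) = 15·(481066515734 + 32071101049) = 15·513137616783 = 7697064251745.

7697064251745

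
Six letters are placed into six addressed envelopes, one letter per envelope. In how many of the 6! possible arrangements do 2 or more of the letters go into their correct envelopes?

191

Sum C(6,i)·!(6-i) for i = 2..6:
  i=2: C(6,2)·!4 = 15·9 = 135
  i=3: C(6,3)·!3 = 20·2 = 40
  i=4: C(6,4)·!2 = 15·1 = 15
  i=5: C(6,5)·!1 = 6·0 = 0
  i=6: C(6,6)·!0 = 1·1 = 1
Total = 191.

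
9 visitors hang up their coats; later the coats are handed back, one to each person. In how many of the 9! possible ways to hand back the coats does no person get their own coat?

Use !n = (n-1)(!(n-1) + !(n-2)).
!9 = 8·(14833 + 1854) = 8·16687 = 133496

133496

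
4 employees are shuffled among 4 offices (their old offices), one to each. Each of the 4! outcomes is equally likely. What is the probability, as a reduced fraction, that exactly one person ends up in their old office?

1/3

Favorable outcomes: C(4,1)·!3 = 4·2 = 8.
Total outcomes: 4! = 24.
Probability = 8/24 = 1/3.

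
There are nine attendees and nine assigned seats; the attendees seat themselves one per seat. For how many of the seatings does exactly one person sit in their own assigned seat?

Choose which one of the 9 is fixed: C(9,1) = 9.
The other 8 form a derangement: !8 = 14833.
Total: 9 × 14833 = 133497.

133497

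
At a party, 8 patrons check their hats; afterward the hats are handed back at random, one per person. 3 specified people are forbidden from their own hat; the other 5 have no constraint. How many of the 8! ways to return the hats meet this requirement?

Let A_j be the event that the j-th constrained one is fixed. By inclusion-exclusion over the 3 events:
Σ_{j=0}^{3} (-1)^j C(3,j)(8-j)!
= C(3,0)·8! - C(3,1)·7! + C(3,2)·6! - C(3,3)·5!
= 40320 - 15120 + 2160 - 120
= 27240

27240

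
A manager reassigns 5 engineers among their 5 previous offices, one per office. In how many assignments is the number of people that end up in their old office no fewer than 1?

76

Sum C(5,i)·!(5-i) for i = 1..5:
  i=1: C(5,1)·!4 = 5·9 = 45
  i=2: C(5,2)·!3 = 10·2 = 20
  i=3: C(5,3)·!2 = 10·1 = 10
  i=4: C(5,4)·!1 = 5·0 = 0
  i=5: C(5,5)·!0 = 1·1 = 1
Total = 76.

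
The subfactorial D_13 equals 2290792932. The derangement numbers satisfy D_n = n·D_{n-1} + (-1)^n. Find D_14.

32071101049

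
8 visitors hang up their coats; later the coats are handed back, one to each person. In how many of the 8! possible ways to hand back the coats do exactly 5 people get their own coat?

112

Choose which 5 of the 8 are fixed: C(8,5) = 56.
The remaining 3 must be deranged: !3 = 2.
Total: 56 × 2 = 112.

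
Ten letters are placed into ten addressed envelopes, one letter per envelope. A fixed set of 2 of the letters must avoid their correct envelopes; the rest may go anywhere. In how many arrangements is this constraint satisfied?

Inclusion-exclusion on the 2 forbidden self-matches:
Σ_{j=0}^{2} (-1)^j C(2,j)(10-j)!
= C(2,0)·10! - C(2,1)·9! + C(2,2)·8!
= 3628800 - 725760 + 40320
= 2943360

2943360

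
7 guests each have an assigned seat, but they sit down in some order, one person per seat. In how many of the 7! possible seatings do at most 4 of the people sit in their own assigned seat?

5018

Sum C(7,i)·!(7-i) for i = 0..4:
  i=0: C(7,0)·!7 = 1·1854 = 1854
  i=1: C(7,1)·!6 = 7·265 = 1855
  i=2: C(7,2)·!5 = 21·44 = 924
  i=3: C(7,3)·!4 = 35·9 = 315
  i=4: C(7,4)·!3 = 35·2 = 70
Total = 5018.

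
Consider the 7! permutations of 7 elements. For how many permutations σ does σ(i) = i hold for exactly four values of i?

70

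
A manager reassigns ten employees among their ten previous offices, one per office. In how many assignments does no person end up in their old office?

Use !n = (n-1)(!(n-1) + !(n-2)).
!10 = 9·(133496 + 14833) = 9·148329 = 1334961

1334961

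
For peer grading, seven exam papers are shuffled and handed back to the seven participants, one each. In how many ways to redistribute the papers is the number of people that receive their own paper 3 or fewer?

# with exactly i fixed is C(7,i)·!(7-i); sum over i=0..3:
  i=0: C(7,0)·!7 = 1·1854 = 1854
  i=1: C(7,1)·!6 = 7·265 = 1855
  i=2: C(7,2)·!5 = 21·44 = 924
  i=3: C(7,3)·!4 = 35·9 = 315
Total = 4948.

4948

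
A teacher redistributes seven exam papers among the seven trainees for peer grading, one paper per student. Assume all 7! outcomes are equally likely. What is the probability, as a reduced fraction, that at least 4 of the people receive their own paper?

Favorable outcomes: Σ_{i≥4} C(7,i)·!(7-i) = 35·2 + 21·1 + 7·0 + 1·1 = 92.
Total outcomes: 7! = 5040.
Probability = 92/5040 = 23/1260.

23/1260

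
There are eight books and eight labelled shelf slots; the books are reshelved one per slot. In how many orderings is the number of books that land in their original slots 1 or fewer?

# with exactly i fixed is C(8,i)·!(8-i); sum over i=0..1:
  i=0: C(8,0)·!8 = 1·14833 = 14833
  i=1: C(8,1)·!7 = 8·1854 = 14832
Total = 29665.

29665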